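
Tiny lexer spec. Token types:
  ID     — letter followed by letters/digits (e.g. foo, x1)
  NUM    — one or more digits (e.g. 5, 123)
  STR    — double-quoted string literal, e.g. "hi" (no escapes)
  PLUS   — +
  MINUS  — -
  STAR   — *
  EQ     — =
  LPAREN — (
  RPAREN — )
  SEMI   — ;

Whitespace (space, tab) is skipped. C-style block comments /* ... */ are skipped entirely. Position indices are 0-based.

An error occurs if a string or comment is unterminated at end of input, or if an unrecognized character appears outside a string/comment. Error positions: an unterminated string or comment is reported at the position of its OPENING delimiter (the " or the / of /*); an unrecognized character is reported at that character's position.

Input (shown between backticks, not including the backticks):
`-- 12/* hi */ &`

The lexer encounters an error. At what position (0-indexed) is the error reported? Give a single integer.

Answer: 14

Derivation:
pos=0: emit MINUS '-'
pos=1: emit MINUS '-'
pos=3: emit NUM '12' (now at pos=5)
pos=5: enter COMMENT mode (saw '/*')
exit COMMENT mode (now at pos=13)
pos=14: ERROR — unrecognized char '&'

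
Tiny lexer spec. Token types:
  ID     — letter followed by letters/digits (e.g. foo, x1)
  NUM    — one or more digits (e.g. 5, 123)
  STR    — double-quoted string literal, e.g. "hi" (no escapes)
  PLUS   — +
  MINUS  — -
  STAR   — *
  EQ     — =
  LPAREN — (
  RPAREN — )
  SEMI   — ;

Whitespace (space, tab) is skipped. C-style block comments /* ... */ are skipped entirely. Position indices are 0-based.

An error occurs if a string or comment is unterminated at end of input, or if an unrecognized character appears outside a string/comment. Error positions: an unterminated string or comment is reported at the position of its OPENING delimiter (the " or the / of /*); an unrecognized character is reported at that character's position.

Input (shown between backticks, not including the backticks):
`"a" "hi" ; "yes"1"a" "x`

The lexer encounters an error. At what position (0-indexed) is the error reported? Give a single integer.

pos=0: enter STRING mode
pos=0: emit STR "a" (now at pos=3)
pos=4: enter STRING mode
pos=4: emit STR "hi" (now at pos=8)
pos=9: emit SEMI ';'
pos=11: enter STRING mode
pos=11: emit STR "yes" (now at pos=16)
pos=16: emit NUM '1' (now at pos=17)
pos=17: enter STRING mode
pos=17: emit STR "a" (now at pos=20)
pos=21: enter STRING mode
pos=21: ERROR — unterminated string

Answer: 21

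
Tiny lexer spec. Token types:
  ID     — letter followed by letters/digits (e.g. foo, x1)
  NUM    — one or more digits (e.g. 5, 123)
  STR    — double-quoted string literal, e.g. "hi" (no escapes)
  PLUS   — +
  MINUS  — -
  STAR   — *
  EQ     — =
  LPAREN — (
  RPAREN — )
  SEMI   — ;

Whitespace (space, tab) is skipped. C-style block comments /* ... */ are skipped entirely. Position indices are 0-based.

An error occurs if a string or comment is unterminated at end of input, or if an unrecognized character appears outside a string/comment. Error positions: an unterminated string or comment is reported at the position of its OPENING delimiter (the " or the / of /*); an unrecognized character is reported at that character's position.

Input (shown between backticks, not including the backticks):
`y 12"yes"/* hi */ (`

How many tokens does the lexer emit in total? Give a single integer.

pos=0: emit ID 'y' (now at pos=1)
pos=2: emit NUM '12' (now at pos=4)
pos=4: enter STRING mode
pos=4: emit STR "yes" (now at pos=9)
pos=9: enter COMMENT mode (saw '/*')
exit COMMENT mode (now at pos=17)
pos=18: emit LPAREN '('
DONE. 4 tokens: [ID, NUM, STR, LPAREN]

Answer: 4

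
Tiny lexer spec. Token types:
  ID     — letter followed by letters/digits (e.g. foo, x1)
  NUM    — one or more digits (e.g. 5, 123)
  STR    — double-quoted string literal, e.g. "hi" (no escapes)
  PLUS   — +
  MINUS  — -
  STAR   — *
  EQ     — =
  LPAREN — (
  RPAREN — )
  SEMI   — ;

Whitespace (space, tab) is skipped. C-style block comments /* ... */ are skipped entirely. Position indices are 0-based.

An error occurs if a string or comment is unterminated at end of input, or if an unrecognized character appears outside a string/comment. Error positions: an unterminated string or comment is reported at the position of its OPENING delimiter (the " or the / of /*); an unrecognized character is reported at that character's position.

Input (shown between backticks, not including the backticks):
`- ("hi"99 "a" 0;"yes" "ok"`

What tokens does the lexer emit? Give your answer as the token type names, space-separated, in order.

pos=0: emit MINUS '-'
pos=2: emit LPAREN '('
pos=3: enter STRING mode
pos=3: emit STR "hi" (now at pos=7)
pos=7: emit NUM '99' (now at pos=9)
pos=10: enter STRING mode
pos=10: emit STR "a" (now at pos=13)
pos=14: emit NUM '0' (now at pos=15)
pos=15: emit SEMI ';'
pos=16: enter STRING mode
pos=16: emit STR "yes" (now at pos=21)
pos=22: enter STRING mode
pos=22: emit STR "ok" (now at pos=26)
DONE. 9 tokens: [MINUS, LPAREN, STR, NUM, STR, NUM, SEMI, STR, STR]

Answer: MINUS LPAREN STR NUM STR NUM SEMI STR STR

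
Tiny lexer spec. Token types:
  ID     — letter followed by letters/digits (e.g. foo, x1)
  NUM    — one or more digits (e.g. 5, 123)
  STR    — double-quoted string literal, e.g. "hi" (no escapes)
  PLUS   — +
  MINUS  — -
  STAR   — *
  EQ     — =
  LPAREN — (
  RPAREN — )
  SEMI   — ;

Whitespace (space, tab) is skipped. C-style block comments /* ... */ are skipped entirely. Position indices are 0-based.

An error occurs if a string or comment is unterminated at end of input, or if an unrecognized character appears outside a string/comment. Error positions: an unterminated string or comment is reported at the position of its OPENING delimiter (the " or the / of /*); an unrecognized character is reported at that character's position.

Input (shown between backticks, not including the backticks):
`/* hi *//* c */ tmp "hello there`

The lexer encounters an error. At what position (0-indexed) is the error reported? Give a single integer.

Answer: 20

Derivation:
pos=0: enter COMMENT mode (saw '/*')
exit COMMENT mode (now at pos=8)
pos=8: enter COMMENT mode (saw '/*')
exit COMMENT mode (now at pos=15)
pos=16: emit ID 'tmp' (now at pos=19)
pos=20: enter STRING mode
pos=20: ERROR — unterminated string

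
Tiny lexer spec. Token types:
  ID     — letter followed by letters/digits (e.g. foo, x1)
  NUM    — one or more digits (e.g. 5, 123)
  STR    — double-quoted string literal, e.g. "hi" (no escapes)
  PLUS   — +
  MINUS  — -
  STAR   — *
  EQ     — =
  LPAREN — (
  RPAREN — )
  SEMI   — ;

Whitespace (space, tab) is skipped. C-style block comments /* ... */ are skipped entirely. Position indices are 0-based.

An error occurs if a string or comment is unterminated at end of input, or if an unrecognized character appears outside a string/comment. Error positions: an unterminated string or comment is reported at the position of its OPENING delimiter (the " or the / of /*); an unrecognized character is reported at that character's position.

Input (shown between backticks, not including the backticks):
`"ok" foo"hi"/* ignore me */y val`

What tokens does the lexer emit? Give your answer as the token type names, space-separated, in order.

pos=0: enter STRING mode
pos=0: emit STR "ok" (now at pos=4)
pos=5: emit ID 'foo' (now at pos=8)
pos=8: enter STRING mode
pos=8: emit STR "hi" (now at pos=12)
pos=12: enter COMMENT mode (saw '/*')
exit COMMENT mode (now at pos=27)
pos=27: emit ID 'y' (now at pos=28)
pos=29: emit ID 'val' (now at pos=32)
DONE. 5 tokens: [STR, ID, STR, ID, ID]

Answer: STR ID STR ID ID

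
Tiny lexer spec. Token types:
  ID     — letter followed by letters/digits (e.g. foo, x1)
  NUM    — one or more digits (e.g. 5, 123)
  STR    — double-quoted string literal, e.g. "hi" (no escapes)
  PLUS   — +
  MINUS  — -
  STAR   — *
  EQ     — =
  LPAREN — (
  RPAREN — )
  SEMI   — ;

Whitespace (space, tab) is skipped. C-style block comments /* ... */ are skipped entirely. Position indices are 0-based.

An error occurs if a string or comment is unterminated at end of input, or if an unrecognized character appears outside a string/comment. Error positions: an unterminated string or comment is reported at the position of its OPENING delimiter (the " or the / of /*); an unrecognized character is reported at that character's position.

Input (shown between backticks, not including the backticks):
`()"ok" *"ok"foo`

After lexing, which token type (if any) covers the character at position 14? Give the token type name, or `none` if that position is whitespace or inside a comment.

pos=0: emit LPAREN '('
pos=1: emit RPAREN ')'
pos=2: enter STRING mode
pos=2: emit STR "ok" (now at pos=6)
pos=7: emit STAR '*'
pos=8: enter STRING mode
pos=8: emit STR "ok" (now at pos=12)
pos=12: emit ID 'foo' (now at pos=15)
DONE. 6 tokens: [LPAREN, RPAREN, STR, STAR, STR, ID]
Position 14: char is 'o' -> ID

Answer: ID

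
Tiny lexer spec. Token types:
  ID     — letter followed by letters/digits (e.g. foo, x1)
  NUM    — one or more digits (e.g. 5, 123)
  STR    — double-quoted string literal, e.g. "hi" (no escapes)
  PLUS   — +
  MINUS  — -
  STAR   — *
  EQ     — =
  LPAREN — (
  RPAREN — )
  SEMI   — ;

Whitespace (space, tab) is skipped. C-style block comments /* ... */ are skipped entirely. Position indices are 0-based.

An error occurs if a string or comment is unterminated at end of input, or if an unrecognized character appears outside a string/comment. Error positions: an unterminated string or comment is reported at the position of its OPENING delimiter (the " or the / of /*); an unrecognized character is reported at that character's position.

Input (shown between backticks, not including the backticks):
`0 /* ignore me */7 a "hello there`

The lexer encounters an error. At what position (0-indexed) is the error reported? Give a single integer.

Answer: 21

Derivation:
pos=0: emit NUM '0' (now at pos=1)
pos=2: enter COMMENT mode (saw '/*')
exit COMMENT mode (now at pos=17)
pos=17: emit NUM '7' (now at pos=18)
pos=19: emit ID 'a' (now at pos=20)
pos=21: enter STRING mode
pos=21: ERROR — unterminated string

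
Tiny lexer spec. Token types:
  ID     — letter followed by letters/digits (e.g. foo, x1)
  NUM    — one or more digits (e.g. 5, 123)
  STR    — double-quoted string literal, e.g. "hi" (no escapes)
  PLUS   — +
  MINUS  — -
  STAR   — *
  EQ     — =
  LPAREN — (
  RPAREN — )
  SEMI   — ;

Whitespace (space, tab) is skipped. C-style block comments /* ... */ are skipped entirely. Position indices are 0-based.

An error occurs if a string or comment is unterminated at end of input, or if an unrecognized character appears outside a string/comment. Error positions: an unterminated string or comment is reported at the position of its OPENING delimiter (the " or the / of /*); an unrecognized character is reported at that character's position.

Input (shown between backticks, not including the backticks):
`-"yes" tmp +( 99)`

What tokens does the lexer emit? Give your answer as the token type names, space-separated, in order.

Answer: MINUS STR ID PLUS LPAREN NUM RPAREN

Derivation:
pos=0: emit MINUS '-'
pos=1: enter STRING mode
pos=1: emit STR "yes" (now at pos=6)
pos=7: emit ID 'tmp' (now at pos=10)
pos=11: emit PLUS '+'
pos=12: emit LPAREN '('
pos=14: emit NUM '99' (now at pos=16)
pos=16: emit RPAREN ')'
DONE. 7 tokens: [MINUS, STR, ID, PLUS, LPAREN, NUM, RPAREN]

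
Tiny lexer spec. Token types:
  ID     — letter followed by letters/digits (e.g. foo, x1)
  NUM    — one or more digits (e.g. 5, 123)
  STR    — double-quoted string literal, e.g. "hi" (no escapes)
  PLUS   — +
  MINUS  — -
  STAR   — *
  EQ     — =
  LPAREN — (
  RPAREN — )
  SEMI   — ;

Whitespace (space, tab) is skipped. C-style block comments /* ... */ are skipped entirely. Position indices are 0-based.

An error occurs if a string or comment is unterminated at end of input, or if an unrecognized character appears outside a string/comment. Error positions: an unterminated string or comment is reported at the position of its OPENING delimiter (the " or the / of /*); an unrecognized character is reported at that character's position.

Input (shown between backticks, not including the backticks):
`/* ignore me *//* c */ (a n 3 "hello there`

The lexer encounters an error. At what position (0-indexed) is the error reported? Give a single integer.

pos=0: enter COMMENT mode (saw '/*')
exit COMMENT mode (now at pos=15)
pos=15: enter COMMENT mode (saw '/*')
exit COMMENT mode (now at pos=22)
pos=23: emit LPAREN '('
pos=24: emit ID 'a' (now at pos=25)
pos=26: emit ID 'n' (now at pos=27)
pos=28: emit NUM '3' (now at pos=29)
pos=30: enter STRING mode
pos=30: ERROR — unterminated string

Answer: 30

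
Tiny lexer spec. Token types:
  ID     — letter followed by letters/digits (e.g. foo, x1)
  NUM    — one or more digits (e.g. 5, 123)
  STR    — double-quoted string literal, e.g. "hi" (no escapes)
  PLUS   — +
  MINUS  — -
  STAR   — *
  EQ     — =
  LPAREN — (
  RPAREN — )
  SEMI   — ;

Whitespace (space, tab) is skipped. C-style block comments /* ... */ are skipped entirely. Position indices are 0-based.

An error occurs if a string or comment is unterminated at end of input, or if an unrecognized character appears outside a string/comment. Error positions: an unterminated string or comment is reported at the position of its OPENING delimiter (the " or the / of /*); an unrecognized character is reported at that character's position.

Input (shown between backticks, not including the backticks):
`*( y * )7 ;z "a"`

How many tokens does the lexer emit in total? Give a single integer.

pos=0: emit STAR '*'
pos=1: emit LPAREN '('
pos=3: emit ID 'y' (now at pos=4)
pos=5: emit STAR '*'
pos=7: emit RPAREN ')'
pos=8: emit NUM '7' (now at pos=9)
pos=10: emit SEMI ';'
pos=11: emit ID 'z' (now at pos=12)
pos=13: enter STRING mode
pos=13: emit STR "a" (now at pos=16)
DONE. 9 tokens: [STAR, LPAREN, ID, STAR, RPAREN, NUM, SEMI, ID, STR]

Answer: 9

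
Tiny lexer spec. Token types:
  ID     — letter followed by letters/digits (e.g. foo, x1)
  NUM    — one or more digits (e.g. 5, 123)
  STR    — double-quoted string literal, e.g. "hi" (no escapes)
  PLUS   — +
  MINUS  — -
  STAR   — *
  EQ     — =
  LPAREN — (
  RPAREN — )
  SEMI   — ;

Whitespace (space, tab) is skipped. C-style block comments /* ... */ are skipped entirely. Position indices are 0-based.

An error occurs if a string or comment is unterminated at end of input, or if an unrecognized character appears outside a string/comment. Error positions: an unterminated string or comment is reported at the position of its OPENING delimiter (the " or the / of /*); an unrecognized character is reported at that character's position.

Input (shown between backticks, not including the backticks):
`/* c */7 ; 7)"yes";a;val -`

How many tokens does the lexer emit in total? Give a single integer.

pos=0: enter COMMENT mode (saw '/*')
exit COMMENT mode (now at pos=7)
pos=7: emit NUM '7' (now at pos=8)
pos=9: emit SEMI ';'
pos=11: emit NUM '7' (now at pos=12)
pos=12: emit RPAREN ')'
pos=13: enter STRING mode
pos=13: emit STR "yes" (now at pos=18)
pos=18: emit SEMI ';'
pos=19: emit ID 'a' (now at pos=20)
pos=20: emit SEMI ';'
pos=21: emit ID 'val' (now at pos=24)
pos=25: emit MINUS '-'
DONE. 10 tokens: [NUM, SEMI, NUM, RPAREN, STR, SEMI, ID, SEMI, ID, MINUS]

Answer: 10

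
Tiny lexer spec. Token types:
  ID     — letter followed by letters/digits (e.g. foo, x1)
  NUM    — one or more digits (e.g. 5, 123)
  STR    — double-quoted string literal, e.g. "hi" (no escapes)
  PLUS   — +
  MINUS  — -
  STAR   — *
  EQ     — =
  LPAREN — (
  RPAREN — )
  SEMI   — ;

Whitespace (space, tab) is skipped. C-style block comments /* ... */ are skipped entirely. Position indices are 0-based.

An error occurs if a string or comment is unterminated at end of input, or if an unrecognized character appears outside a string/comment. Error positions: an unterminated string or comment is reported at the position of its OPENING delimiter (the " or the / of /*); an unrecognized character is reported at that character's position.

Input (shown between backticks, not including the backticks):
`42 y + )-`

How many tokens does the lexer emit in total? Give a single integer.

pos=0: emit NUM '42' (now at pos=2)
pos=3: emit ID 'y' (now at pos=4)
pos=5: emit PLUS '+'
pos=7: emit RPAREN ')'
pos=8: emit MINUS '-'
DONE. 5 tokens: [NUM, ID, PLUS, RPAREN, MINUS]

Answer: 5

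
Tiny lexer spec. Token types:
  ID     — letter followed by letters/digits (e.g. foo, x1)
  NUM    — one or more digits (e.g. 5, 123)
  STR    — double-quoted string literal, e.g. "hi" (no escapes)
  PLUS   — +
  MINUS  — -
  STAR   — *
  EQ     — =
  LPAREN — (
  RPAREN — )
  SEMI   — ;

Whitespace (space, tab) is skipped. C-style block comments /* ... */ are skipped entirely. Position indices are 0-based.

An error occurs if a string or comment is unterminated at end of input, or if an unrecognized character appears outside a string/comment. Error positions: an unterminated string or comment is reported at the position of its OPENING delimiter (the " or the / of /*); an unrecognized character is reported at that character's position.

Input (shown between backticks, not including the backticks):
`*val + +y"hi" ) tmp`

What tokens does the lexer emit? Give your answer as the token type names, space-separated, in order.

Answer: STAR ID PLUS PLUS ID STR RPAREN ID

Derivation:
pos=0: emit STAR '*'
pos=1: emit ID 'val' (now at pos=4)
pos=5: emit PLUS '+'
pos=7: emit PLUS '+'
pos=8: emit ID 'y' (now at pos=9)
pos=9: enter STRING mode
pos=9: emit STR "hi" (now at pos=13)
pos=14: emit RPAREN ')'
pos=16: emit ID 'tmp' (now at pos=19)
DONE. 8 tokens: [STAR, ID, PLUS, PLUS, ID, STR, RPAREN, ID]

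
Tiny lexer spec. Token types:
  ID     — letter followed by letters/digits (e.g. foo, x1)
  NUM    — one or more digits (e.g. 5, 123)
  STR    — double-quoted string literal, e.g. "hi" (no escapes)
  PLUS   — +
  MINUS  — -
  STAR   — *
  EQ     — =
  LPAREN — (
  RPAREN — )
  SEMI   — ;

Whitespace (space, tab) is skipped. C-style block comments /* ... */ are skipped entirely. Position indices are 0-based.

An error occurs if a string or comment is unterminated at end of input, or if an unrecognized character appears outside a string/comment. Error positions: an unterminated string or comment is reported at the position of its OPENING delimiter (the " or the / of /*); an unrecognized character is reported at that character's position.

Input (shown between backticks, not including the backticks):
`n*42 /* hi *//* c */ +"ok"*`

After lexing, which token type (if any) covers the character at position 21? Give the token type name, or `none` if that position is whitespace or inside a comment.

pos=0: emit ID 'n' (now at pos=1)
pos=1: emit STAR '*'
pos=2: emit NUM '42' (now at pos=4)
pos=5: enter COMMENT mode (saw '/*')
exit COMMENT mode (now at pos=13)
pos=13: enter COMMENT mode (saw '/*')
exit COMMENT mode (now at pos=20)
pos=21: emit PLUS '+'
pos=22: enter STRING mode
pos=22: emit STR "ok" (now at pos=26)
pos=26: emit STAR '*'
DONE. 6 tokens: [ID, STAR, NUM, PLUS, STR, STAR]
Position 21: char is '+' -> PLUS

Answer: PLUS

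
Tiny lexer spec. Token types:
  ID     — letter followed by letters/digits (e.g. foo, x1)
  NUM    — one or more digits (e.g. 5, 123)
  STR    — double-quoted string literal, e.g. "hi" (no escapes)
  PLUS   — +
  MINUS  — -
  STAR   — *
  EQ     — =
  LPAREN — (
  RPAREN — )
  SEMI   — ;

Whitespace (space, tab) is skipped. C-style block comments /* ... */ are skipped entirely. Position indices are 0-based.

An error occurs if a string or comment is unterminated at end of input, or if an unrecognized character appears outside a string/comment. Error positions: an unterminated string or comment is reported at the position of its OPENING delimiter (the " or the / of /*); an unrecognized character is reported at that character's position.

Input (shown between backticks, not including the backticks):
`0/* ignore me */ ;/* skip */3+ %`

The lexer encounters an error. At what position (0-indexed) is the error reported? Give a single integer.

Answer: 31

Derivation:
pos=0: emit NUM '0' (now at pos=1)
pos=1: enter COMMENT mode (saw '/*')
exit COMMENT mode (now at pos=16)
pos=17: emit SEMI ';'
pos=18: enter COMMENT mode (saw '/*')
exit COMMENT mode (now at pos=28)
pos=28: emit NUM '3' (now at pos=29)
pos=29: emit PLUS '+'
pos=31: ERROR — unrecognized char '%'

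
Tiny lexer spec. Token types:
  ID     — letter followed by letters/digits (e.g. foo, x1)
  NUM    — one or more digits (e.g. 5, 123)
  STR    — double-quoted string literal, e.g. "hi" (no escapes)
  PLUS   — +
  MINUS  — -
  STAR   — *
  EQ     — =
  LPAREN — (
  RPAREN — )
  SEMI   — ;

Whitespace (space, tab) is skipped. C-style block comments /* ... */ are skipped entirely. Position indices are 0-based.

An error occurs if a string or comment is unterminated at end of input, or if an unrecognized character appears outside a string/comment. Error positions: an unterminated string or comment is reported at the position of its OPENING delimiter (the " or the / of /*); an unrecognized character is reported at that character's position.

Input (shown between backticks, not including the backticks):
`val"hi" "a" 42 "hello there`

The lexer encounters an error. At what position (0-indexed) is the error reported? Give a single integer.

pos=0: emit ID 'val' (now at pos=3)
pos=3: enter STRING mode
pos=3: emit STR "hi" (now at pos=7)
pos=8: enter STRING mode
pos=8: emit STR "a" (now at pos=11)
pos=12: emit NUM '42' (now at pos=14)
pos=15: enter STRING mode
pos=15: ERROR — unterminated string

Answer: 15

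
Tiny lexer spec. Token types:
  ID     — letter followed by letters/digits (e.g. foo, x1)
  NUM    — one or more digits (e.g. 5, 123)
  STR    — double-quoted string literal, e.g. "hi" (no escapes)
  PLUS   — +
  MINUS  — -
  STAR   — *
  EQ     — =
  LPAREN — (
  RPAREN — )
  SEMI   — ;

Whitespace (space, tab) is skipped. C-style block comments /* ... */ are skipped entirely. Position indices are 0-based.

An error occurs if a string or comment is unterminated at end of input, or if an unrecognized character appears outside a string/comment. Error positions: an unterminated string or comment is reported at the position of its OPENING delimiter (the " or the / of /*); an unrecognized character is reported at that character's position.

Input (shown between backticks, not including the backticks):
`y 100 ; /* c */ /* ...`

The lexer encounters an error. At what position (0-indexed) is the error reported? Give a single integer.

Answer: 16

Derivation:
pos=0: emit ID 'y' (now at pos=1)
pos=2: emit NUM '100' (now at pos=5)
pos=6: emit SEMI ';'
pos=8: enter COMMENT mode (saw '/*')
exit COMMENT mode (now at pos=15)
pos=16: enter COMMENT mode (saw '/*')
pos=16: ERROR — unterminated comment (reached EOF)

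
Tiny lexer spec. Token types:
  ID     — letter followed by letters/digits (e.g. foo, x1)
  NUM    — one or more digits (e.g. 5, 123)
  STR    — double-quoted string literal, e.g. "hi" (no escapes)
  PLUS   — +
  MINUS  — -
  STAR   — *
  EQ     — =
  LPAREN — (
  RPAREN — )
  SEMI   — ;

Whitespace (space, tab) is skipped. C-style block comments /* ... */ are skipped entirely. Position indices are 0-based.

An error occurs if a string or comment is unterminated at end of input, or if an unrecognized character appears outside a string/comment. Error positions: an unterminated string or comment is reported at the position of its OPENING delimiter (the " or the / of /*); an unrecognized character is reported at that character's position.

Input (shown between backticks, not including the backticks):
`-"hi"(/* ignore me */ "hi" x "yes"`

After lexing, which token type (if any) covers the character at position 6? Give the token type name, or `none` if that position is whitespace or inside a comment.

pos=0: emit MINUS '-'
pos=1: enter STRING mode
pos=1: emit STR "hi" (now at pos=5)
pos=5: emit LPAREN '('
pos=6: enter COMMENT mode (saw '/*')
exit COMMENT mode (now at pos=21)
pos=22: enter STRING mode
pos=22: emit STR "hi" (now at pos=26)
pos=27: emit ID 'x' (now at pos=28)
pos=29: enter STRING mode
pos=29: emit STR "yes" (now at pos=34)
DONE. 6 tokens: [MINUS, STR, LPAREN, STR, ID, STR]
Position 6: char is '/' -> none

Answer: none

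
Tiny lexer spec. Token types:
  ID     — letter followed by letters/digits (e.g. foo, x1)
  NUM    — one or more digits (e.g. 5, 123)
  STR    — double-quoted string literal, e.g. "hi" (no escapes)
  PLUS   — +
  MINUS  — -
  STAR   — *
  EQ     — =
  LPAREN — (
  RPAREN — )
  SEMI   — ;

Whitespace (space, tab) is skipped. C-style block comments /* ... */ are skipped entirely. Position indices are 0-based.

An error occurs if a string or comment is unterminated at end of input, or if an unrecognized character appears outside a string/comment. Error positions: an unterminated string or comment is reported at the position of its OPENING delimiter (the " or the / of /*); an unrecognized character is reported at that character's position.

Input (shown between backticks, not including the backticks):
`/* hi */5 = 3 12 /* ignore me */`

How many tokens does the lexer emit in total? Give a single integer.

pos=0: enter COMMENT mode (saw '/*')
exit COMMENT mode (now at pos=8)
pos=8: emit NUM '5' (now at pos=9)
pos=10: emit EQ '='
pos=12: emit NUM '3' (now at pos=13)
pos=14: emit NUM '12' (now at pos=16)
pos=17: enter COMMENT mode (saw '/*')
exit COMMENT mode (now at pos=32)
DONE. 4 tokens: [NUM, EQ, NUM, NUM]

Answer: 4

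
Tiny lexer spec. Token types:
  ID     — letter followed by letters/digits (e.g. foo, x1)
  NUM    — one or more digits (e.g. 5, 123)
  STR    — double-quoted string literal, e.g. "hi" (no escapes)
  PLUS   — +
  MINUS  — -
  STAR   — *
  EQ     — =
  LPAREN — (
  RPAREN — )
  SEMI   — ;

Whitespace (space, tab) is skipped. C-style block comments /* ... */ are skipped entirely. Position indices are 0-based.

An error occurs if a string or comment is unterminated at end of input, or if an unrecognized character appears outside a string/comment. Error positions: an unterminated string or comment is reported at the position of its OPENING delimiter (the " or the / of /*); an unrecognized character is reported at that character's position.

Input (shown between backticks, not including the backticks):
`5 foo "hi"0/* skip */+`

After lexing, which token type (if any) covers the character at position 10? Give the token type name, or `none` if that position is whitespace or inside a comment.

Answer: NUM

Derivation:
pos=0: emit NUM '5' (now at pos=1)
pos=2: emit ID 'foo' (now at pos=5)
pos=6: enter STRING mode
pos=6: emit STR "hi" (now at pos=10)
pos=10: emit NUM '0' (now at pos=11)
pos=11: enter COMMENT mode (saw '/*')
exit COMMENT mode (now at pos=21)
pos=21: emit PLUS '+'
DONE. 5 tokens: [NUM, ID, STR, NUM, PLUS]
Position 10: char is '0' -> NUM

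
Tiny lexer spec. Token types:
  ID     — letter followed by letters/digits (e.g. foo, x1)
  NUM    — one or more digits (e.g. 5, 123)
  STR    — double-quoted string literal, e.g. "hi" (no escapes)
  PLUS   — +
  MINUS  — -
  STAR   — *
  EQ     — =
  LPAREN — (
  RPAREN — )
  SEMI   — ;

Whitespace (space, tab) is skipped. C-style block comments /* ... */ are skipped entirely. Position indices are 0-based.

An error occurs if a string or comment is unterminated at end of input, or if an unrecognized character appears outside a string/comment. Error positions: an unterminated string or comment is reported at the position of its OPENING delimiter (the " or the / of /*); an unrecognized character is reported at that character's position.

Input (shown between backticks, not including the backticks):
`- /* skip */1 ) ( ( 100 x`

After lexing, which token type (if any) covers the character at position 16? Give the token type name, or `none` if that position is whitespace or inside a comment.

Answer: LPAREN

Derivation:
pos=0: emit MINUS '-'
pos=2: enter COMMENT mode (saw '/*')
exit COMMENT mode (now at pos=12)
pos=12: emit NUM '1' (now at pos=13)
pos=14: emit RPAREN ')'
pos=16: emit LPAREN '('
pos=18: emit LPAREN '('
pos=20: emit NUM '100' (now at pos=23)
pos=24: emit ID 'x' (now at pos=25)
DONE. 7 tokens: [MINUS, NUM, RPAREN, LPAREN, LPAREN, NUM, ID]
Position 16: char is '(' -> LPAREN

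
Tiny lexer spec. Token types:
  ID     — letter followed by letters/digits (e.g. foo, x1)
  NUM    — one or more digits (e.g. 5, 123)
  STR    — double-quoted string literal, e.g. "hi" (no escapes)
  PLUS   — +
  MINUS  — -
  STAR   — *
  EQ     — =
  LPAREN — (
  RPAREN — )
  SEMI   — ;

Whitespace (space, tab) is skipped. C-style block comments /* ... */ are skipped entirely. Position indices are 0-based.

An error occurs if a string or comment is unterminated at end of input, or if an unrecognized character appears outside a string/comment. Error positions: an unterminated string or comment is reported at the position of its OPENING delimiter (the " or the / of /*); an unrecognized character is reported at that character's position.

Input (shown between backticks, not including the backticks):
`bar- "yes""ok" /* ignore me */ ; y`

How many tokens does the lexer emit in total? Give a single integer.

pos=0: emit ID 'bar' (now at pos=3)
pos=3: emit MINUS '-'
pos=5: enter STRING mode
pos=5: emit STR "yes" (now at pos=10)
pos=10: enter STRING mode
pos=10: emit STR "ok" (now at pos=14)
pos=15: enter COMMENT mode (saw '/*')
exit COMMENT mode (now at pos=30)
pos=31: emit SEMI ';'
pos=33: emit ID 'y' (now at pos=34)
DONE. 6 tokens: [ID, MINUS, STR, STR, SEMI, ID]

Answer: 6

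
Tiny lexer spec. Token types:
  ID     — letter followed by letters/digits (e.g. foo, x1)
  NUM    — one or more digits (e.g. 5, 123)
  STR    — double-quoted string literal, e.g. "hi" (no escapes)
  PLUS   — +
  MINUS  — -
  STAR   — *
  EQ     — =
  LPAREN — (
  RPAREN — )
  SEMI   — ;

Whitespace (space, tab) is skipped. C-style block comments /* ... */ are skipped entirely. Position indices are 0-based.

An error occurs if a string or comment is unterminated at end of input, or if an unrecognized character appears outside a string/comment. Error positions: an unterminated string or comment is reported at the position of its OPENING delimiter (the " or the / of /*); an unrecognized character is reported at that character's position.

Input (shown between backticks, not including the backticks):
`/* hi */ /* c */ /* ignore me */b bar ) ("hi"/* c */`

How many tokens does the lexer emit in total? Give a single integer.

pos=0: enter COMMENT mode (saw '/*')
exit COMMENT mode (now at pos=8)
pos=9: enter COMMENT mode (saw '/*')
exit COMMENT mode (now at pos=16)
pos=17: enter COMMENT mode (saw '/*')
exit COMMENT mode (now at pos=32)
pos=32: emit ID 'b' (now at pos=33)
pos=34: emit ID 'bar' (now at pos=37)
pos=38: emit RPAREN ')'
pos=40: emit LPAREN '('
pos=41: enter STRING mode
pos=41: emit STR "hi" (now at pos=45)
pos=45: enter COMMENT mode (saw '/*')
exit COMMENT mode (now at pos=52)
DONE. 5 tokens: [ID, ID, RPAREN, LPAREN, STR]

Answer: 5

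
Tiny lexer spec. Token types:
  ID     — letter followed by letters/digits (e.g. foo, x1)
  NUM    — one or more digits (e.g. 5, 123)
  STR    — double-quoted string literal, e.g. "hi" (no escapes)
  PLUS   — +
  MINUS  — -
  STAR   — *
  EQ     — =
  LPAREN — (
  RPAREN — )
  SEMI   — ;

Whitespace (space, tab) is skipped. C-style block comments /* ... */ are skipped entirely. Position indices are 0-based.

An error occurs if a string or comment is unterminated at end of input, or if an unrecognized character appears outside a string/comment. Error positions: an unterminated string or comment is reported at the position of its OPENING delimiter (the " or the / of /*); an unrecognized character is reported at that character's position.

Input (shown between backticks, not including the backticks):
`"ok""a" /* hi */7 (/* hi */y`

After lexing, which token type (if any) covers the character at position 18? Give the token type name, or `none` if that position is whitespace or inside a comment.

pos=0: enter STRING mode
pos=0: emit STR "ok" (now at pos=4)
pos=4: enter STRING mode
pos=4: emit STR "a" (now at pos=7)
pos=8: enter COMMENT mode (saw '/*')
exit COMMENT mode (now at pos=16)
pos=16: emit NUM '7' (now at pos=17)
pos=18: emit LPAREN '('
pos=19: enter COMMENT mode (saw '/*')
exit COMMENT mode (now at pos=27)
pos=27: emit ID 'y' (now at pos=28)
DONE. 5 tokens: [STR, STR, NUM, LPAREN, ID]
Position 18: char is '(' -> LPAREN

Answer: LPAREN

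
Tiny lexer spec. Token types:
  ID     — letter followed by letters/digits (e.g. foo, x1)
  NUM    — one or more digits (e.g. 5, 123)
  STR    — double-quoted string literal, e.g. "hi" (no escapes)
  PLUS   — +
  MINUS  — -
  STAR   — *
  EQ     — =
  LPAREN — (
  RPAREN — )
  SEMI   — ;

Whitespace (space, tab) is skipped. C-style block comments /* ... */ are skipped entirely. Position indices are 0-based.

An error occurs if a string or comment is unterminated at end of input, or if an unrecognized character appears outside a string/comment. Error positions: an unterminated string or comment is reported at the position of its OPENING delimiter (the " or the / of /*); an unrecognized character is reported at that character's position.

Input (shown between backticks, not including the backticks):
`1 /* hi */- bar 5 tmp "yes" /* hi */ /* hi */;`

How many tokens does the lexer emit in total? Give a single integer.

Answer: 7

Derivation:
pos=0: emit NUM '1' (now at pos=1)
pos=2: enter COMMENT mode (saw '/*')
exit COMMENT mode (now at pos=10)
pos=10: emit MINUS '-'
pos=12: emit ID 'bar' (now at pos=15)
pos=16: emit NUM '5' (now at pos=17)
pos=18: emit ID 'tmp' (now at pos=21)
pos=22: enter STRING mode
pos=22: emit STR "yes" (now at pos=27)
pos=28: enter COMMENT mode (saw '/*')
exit COMMENT mode (now at pos=36)
pos=37: enter COMMENT mode (saw '/*')
exit COMMENT mode (now at pos=45)
pos=45: emit SEMI ';'
DONE. 7 tokens: [NUM, MINUS, ID, NUM, ID, STR, SEMI]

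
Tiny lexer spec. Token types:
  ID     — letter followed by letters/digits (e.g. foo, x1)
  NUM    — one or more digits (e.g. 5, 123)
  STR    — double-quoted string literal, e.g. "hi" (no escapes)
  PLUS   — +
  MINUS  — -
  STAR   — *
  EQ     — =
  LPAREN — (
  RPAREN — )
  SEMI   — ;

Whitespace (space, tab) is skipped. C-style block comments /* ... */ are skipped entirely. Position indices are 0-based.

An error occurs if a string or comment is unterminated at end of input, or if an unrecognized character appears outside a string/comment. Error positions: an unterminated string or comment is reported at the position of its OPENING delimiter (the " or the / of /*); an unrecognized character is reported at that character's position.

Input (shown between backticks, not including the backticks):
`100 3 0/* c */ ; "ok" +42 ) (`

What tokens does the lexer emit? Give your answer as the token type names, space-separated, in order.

Answer: NUM NUM NUM SEMI STR PLUS NUM RPAREN LPAREN

Derivation:
pos=0: emit NUM '100' (now at pos=3)
pos=4: emit NUM '3' (now at pos=5)
pos=6: emit NUM '0' (now at pos=7)
pos=7: enter COMMENT mode (saw '/*')
exit COMMENT mode (now at pos=14)
pos=15: emit SEMI ';'
pos=17: enter STRING mode
pos=17: emit STR "ok" (now at pos=21)
pos=22: emit PLUS '+'
pos=23: emit NUM '42' (now at pos=25)
pos=26: emit RPAREN ')'
pos=28: emit LPAREN '('
DONE. 9 tokens: [NUM, NUM, NUM, SEMI, STR, PLUS, NUM, RPAREN, LPAREN]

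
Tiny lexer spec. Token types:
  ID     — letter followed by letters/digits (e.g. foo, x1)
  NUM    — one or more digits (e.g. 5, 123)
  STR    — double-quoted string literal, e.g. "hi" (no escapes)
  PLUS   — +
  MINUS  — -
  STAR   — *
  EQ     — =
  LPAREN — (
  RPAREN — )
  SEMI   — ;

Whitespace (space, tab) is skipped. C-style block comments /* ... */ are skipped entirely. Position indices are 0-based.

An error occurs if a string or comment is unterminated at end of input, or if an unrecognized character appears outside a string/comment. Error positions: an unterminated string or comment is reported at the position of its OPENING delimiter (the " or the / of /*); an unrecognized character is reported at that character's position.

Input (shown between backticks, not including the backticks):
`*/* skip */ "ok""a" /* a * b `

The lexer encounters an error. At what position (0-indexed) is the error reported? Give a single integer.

Answer: 20

Derivation:
pos=0: emit STAR '*'
pos=1: enter COMMENT mode (saw '/*')
exit COMMENT mode (now at pos=11)
pos=12: enter STRING mode
pos=12: emit STR "ok" (now at pos=16)
pos=16: enter STRING mode
pos=16: emit STR "a" (now at pos=19)
pos=20: enter COMMENT mode (saw '/*')
pos=20: ERROR — unterminated comment (reached EOF)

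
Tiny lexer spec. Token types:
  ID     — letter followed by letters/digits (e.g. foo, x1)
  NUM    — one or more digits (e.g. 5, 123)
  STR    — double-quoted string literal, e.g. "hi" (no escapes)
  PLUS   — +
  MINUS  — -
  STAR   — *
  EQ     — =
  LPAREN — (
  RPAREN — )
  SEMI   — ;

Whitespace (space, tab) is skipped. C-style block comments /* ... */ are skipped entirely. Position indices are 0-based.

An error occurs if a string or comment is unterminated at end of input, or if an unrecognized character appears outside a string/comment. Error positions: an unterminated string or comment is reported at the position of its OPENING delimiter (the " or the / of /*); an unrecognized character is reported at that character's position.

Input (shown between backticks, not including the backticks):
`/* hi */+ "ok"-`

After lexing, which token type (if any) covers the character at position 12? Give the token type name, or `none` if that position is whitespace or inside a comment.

Answer: STR

Derivation:
pos=0: enter COMMENT mode (saw '/*')
exit COMMENT mode (now at pos=8)
pos=8: emit PLUS '+'
pos=10: enter STRING mode
pos=10: emit STR "ok" (now at pos=14)
pos=14: emit MINUS '-'
DONE. 3 tokens: [PLUS, STR, MINUS]
Position 12: char is 'k' -> STR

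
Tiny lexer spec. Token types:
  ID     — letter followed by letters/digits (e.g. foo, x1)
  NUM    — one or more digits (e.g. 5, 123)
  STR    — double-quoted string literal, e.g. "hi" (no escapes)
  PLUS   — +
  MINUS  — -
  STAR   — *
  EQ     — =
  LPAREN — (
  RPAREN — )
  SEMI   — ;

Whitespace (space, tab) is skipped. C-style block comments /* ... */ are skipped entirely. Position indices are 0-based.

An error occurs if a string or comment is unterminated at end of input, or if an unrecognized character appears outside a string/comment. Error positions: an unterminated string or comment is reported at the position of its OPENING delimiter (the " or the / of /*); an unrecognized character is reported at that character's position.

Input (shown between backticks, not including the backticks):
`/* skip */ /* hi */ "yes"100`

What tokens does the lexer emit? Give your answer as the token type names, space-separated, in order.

Answer: STR NUM

Derivation:
pos=0: enter COMMENT mode (saw '/*')
exit COMMENT mode (now at pos=10)
pos=11: enter COMMENT mode (saw '/*')
exit COMMENT mode (now at pos=19)
pos=20: enter STRING mode
pos=20: emit STR "yes" (now at pos=25)
pos=25: emit NUM '100' (now at pos=28)
DONE. 2 tokens: [STR, NUM]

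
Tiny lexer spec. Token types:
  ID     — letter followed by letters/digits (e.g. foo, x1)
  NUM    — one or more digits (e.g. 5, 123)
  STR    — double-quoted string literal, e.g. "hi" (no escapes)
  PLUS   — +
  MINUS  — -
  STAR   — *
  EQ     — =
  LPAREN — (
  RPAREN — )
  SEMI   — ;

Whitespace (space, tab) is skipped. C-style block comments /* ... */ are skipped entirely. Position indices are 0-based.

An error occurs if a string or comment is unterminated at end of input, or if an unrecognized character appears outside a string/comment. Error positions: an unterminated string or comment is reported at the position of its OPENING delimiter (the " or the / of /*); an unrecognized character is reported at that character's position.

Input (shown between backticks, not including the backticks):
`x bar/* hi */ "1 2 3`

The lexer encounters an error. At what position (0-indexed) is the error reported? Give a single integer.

Answer: 14

Derivation:
pos=0: emit ID 'x' (now at pos=1)
pos=2: emit ID 'bar' (now at pos=5)
pos=5: enter COMMENT mode (saw '/*')
exit COMMENT mode (now at pos=13)
pos=14: enter STRING mode
pos=14: ERROR — unterminated string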